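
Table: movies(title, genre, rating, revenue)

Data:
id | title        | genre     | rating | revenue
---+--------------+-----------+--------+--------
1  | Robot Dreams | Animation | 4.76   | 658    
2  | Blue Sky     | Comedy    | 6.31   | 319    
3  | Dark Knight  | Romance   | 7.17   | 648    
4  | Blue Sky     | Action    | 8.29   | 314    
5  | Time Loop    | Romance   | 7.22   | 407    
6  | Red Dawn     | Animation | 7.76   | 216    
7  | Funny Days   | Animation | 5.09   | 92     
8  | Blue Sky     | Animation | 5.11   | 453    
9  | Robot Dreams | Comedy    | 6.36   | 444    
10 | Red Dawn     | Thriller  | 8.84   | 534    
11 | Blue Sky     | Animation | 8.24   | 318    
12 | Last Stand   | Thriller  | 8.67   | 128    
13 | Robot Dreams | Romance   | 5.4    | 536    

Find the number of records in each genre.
SELECT genre, COUNT(*) as count
FROM movies
GROUP BY genre

Result:
  Action: 1
  Animation: 5
  Comedy: 2
  Romance: 3
  Thriller: 2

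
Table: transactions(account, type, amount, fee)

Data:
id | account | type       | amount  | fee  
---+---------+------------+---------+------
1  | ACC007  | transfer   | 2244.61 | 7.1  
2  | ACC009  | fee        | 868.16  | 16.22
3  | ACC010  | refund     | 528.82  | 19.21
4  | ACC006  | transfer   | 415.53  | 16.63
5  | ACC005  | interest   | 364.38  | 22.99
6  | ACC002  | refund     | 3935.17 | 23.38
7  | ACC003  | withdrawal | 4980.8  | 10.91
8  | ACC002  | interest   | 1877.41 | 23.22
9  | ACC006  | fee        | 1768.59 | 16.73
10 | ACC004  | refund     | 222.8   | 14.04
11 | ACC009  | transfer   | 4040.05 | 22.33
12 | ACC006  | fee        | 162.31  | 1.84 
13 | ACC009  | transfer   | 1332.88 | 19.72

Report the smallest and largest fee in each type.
SELECT type, MIN(fee), MAX(fee)
FROM transactions
GROUP BY type

Result:
  fee: min=1.84, max=16.73
  interest: min=22.99, max=23.22
  refund: min=14.04, max=23.38
  transfer: min=7.10, max=22.33
  withdrawal: min=10.91, max=10.91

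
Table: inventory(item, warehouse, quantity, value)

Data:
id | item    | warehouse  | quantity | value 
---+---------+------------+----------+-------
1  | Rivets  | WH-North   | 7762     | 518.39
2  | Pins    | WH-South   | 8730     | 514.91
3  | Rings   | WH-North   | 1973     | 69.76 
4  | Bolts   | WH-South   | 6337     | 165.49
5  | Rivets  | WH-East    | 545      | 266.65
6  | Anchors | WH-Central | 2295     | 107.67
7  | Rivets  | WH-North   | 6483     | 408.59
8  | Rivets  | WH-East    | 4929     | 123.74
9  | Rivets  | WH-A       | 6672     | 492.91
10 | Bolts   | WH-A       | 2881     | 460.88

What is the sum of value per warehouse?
SELECT warehouse, SUM(value) as result
FROM inventory
GROUP BY warehouse

Result:
  WH-A: 953.79
  WH-Central: 107.67
  WH-East: 390.39
  WH-North: 996.74
  WH-South: 680.40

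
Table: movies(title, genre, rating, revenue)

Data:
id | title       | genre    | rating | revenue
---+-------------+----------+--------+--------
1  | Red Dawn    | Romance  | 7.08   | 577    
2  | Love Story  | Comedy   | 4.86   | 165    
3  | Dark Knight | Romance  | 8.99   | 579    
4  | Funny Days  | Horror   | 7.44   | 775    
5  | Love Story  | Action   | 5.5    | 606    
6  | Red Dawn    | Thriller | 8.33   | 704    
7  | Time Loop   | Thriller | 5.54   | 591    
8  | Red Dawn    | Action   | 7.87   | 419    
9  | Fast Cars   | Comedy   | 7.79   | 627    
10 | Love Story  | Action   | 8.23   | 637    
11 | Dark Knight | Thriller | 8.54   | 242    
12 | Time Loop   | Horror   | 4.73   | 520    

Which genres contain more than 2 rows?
SELECT genre, COUNT(*) as cnt
FROM movies
GROUP BY genre
HAVING COUNT(*) > 2

Result:
  Action: 3
  Thriller: 3

Note: HAVING filters groups after aggregation, WHERE filters rows before.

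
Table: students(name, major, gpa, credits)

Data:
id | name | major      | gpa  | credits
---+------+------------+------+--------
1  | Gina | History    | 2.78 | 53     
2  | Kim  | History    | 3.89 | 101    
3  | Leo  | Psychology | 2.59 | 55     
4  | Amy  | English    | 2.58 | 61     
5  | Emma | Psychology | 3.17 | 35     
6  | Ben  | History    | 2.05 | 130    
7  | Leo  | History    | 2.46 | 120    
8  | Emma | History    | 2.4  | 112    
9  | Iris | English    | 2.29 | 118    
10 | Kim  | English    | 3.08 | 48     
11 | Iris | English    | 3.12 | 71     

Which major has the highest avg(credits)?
SELECT major, AVG(credits) as val
FROM students
GROUP BY major
ORDER BY val DESC
LIMIT 1

Result: History with avg(credits) = 103.20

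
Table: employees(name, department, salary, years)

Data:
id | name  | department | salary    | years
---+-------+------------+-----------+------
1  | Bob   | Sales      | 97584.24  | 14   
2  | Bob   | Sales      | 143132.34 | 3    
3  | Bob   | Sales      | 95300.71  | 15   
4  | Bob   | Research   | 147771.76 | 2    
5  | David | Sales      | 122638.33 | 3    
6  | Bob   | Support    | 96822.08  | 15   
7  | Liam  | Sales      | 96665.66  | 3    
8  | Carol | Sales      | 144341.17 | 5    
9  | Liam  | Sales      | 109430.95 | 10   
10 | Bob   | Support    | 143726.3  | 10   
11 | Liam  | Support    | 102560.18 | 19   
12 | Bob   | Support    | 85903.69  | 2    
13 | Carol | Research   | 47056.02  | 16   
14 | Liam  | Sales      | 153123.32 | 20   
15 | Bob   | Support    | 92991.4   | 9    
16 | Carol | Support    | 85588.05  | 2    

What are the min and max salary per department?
SELECT department, MIN(salary), MAX(salary)
FROM employees
GROUP BY department

Result:
  Research: min=47056.02, max=147771.76
  Sales: min=95300.71, max=153123.32
  Support: min=85588.05, max=143726.30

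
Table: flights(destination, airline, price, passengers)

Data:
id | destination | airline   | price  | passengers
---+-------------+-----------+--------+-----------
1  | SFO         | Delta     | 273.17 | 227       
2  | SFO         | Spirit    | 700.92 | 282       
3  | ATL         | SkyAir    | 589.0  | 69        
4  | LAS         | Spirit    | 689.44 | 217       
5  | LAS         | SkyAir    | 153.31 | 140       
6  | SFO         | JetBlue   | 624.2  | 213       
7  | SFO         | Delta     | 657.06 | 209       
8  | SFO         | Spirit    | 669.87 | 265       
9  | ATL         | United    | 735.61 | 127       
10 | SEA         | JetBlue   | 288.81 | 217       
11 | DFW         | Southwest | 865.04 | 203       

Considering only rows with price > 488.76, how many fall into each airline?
SELECT airline, COUNT(*)
FROM flights
WHERE price > 488.76
GROUP BY airline

Note: WHERE filters rows before grouping.

Result:
  Delta: 1
  JetBlue: 1
  SkyAir: 1
  Southwest: 1
  Spirit: 3
  United: 1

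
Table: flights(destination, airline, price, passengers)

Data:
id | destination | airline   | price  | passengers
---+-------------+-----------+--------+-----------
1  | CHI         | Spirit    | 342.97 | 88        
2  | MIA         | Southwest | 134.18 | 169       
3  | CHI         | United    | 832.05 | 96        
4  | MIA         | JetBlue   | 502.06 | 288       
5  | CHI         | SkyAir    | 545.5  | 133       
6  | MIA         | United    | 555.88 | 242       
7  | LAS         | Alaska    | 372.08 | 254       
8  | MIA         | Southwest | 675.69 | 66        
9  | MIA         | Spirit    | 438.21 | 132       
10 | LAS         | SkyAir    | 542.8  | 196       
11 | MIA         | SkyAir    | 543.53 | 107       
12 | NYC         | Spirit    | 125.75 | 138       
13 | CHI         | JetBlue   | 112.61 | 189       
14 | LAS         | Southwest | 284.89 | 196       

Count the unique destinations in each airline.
SELECT airline, COUNT(DISTINCT destination)
FROM flights
GROUP BY airline

Result:
  Alaska: 1 distinct
  JetBlue: 2 distinct
  SkyAir: 3 distinct
  Southwest: 2 distinct
  Spirit: 3 distinct
  United: 2 distinct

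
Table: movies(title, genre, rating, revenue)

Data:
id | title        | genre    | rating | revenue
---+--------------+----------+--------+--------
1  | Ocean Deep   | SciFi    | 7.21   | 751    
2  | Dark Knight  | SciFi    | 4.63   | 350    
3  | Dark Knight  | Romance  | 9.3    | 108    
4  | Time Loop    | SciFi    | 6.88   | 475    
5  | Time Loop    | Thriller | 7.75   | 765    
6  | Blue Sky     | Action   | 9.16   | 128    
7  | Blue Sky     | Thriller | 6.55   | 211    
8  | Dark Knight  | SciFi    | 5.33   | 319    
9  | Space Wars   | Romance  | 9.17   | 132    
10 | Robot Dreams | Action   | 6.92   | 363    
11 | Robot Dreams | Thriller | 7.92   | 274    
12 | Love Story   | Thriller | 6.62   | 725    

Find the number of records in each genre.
SELECT genre, COUNT(*) as count
FROM movies
GROUP BY genre

Result:
  Action: 2
  Romance: 2
  SciFi: 4
  Thriller: 4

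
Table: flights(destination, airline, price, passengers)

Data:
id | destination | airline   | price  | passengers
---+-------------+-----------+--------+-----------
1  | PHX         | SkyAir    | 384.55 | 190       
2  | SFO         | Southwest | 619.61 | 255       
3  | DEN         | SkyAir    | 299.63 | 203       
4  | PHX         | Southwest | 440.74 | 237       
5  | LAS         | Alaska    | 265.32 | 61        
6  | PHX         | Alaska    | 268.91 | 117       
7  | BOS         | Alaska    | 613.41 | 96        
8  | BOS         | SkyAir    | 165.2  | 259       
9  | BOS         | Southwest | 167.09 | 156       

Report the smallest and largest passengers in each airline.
SELECT airline, MIN(passengers), MAX(passengers)
FROM flights
GROUP BY airline

Result:
  Alaska: min=61, max=117
  SkyAir: min=190, max=259
  Southwest: min=156, max=255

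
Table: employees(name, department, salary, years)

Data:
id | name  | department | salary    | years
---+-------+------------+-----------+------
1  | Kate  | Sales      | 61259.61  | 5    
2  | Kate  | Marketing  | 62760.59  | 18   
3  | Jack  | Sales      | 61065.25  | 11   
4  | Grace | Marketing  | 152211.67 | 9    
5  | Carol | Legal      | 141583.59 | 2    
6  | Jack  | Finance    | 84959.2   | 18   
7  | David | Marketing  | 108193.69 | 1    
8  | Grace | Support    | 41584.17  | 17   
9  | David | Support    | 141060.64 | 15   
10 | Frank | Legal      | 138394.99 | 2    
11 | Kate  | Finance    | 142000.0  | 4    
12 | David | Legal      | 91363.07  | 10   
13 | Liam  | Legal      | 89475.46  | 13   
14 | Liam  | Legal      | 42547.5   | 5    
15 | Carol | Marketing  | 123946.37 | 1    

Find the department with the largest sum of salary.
SELECT department, SUM(salary) as val
FROM employees
GROUP BY department
ORDER BY val DESC
LIMIT 1

Result: Legal with sum(salary) = 503364.61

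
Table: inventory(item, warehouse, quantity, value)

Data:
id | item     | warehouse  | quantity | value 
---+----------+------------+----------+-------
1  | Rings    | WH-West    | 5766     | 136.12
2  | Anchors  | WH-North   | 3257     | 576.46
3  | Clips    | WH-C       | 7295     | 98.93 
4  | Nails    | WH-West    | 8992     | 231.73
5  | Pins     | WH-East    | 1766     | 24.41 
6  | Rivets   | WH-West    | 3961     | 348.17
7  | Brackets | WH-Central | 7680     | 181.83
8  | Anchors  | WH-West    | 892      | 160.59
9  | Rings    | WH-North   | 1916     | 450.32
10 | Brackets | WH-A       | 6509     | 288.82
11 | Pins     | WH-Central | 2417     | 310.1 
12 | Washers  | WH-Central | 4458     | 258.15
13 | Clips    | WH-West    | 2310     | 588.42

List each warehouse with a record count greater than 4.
SELECT warehouse, COUNT(*) as cnt
FROM inventory
GROUP BY warehouse
HAVING COUNT(*) > 4

Result:
  WH-West: 5

Note: HAVING filters groups after aggregation, WHERE filters rows before.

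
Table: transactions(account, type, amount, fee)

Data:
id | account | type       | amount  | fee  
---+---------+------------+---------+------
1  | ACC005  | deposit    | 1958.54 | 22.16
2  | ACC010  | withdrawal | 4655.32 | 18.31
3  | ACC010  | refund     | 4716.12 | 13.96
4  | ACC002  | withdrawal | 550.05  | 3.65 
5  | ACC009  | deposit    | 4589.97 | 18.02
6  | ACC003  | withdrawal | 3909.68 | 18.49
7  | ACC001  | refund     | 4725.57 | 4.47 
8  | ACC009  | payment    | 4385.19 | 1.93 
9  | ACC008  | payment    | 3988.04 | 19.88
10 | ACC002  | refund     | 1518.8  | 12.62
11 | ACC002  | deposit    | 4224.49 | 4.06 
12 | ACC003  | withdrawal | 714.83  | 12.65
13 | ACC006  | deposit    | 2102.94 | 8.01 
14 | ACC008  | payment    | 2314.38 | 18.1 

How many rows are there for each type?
SELECT type, COUNT(*) as count
FROM transactions
GROUP BY type

Result:
  deposit: 4
  payment: 3
  refund: 3
  withdrawal: 4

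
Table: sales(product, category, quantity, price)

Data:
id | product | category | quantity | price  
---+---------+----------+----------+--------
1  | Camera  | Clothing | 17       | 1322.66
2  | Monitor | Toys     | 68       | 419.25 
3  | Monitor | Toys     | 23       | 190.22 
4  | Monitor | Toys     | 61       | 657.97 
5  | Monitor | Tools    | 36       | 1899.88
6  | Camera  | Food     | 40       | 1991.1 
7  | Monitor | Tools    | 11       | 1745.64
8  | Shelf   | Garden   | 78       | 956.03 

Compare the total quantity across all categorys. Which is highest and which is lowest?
SELECT category, SUM(quantity)
FROM sales
GROUP BY category
ORDER BY SUM(quantity)

All groups:
  Clothing: 17
  Food: 40
  Tools: 47
  Garden: 78
  Toys: 152

Highest: Toys (152)
Lowest: Clothing (17)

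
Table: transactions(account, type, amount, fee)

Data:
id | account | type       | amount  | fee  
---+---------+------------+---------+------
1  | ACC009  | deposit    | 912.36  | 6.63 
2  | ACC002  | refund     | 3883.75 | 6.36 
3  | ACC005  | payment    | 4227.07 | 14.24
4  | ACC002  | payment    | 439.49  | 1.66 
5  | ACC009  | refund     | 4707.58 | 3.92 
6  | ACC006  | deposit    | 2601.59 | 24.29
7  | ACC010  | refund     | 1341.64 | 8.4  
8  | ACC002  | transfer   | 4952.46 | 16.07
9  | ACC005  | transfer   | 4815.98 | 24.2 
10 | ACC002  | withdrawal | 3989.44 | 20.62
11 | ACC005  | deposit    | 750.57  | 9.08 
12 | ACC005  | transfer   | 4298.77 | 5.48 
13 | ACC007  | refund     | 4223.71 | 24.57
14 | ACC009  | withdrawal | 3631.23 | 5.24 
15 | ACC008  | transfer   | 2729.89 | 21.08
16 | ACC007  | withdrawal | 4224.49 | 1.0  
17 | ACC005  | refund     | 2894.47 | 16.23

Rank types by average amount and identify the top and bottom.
SELECT type, AVG(amount)
FROM transactions
GROUP BY type
ORDER BY AVG(amount)

All groups:
  deposit: 1421.51
  payment: 2333.28
  refund: 3410.23
  withdrawal: 3948.39
  transfer: 4199.28

Highest: transfer (4199.28)
Lowest: deposit (1421.51)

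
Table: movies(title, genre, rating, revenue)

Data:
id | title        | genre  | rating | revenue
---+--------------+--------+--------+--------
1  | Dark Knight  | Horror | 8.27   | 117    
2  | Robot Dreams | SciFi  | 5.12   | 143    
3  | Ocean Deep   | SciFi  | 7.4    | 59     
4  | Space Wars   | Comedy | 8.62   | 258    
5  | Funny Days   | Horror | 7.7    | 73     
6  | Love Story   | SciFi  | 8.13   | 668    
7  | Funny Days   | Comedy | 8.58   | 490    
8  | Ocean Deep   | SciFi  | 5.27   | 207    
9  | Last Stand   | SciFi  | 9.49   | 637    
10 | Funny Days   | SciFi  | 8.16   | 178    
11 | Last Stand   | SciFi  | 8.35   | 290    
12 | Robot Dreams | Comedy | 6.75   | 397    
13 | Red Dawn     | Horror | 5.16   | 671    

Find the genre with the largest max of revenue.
SELECT genre, MAX(revenue) as val
FROM movies
GROUP BY genre
ORDER BY val DESC
LIMIT 1

Result: Horror with max(revenue) = 671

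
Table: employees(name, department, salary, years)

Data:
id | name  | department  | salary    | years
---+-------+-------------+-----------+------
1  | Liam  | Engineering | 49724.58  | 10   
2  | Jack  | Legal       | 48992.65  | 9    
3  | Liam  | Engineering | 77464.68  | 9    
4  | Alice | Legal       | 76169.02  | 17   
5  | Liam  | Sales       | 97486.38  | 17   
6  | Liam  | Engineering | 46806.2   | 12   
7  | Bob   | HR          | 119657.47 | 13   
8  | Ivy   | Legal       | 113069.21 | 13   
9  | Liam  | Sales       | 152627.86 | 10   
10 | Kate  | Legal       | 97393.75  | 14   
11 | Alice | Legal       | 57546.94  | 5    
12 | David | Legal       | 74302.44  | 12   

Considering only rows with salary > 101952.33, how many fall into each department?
SELECT department, COUNT(*)
FROM employees
WHERE salary > 101952.33
GROUP BY department

Note: WHERE filters rows before grouping.

Result:
  HR: 1
  Legal: 1
  Sales: 1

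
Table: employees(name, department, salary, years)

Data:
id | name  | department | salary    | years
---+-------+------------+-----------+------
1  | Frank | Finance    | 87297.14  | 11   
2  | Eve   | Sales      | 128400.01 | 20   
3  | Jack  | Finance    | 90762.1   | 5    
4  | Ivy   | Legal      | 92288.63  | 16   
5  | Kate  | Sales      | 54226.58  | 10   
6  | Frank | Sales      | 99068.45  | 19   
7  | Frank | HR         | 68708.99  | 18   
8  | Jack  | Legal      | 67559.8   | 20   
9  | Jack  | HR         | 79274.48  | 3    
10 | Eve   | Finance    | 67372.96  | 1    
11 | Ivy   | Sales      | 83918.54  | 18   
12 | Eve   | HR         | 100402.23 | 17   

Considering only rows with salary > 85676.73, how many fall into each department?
SELECT department, COUNT(*)
FROM employees
WHERE salary > 85676.73
GROUP BY department

Note: WHERE filters rows before grouping.

Result:
  Finance: 2
  HR: 1
  Legal: 1
  Sales: 2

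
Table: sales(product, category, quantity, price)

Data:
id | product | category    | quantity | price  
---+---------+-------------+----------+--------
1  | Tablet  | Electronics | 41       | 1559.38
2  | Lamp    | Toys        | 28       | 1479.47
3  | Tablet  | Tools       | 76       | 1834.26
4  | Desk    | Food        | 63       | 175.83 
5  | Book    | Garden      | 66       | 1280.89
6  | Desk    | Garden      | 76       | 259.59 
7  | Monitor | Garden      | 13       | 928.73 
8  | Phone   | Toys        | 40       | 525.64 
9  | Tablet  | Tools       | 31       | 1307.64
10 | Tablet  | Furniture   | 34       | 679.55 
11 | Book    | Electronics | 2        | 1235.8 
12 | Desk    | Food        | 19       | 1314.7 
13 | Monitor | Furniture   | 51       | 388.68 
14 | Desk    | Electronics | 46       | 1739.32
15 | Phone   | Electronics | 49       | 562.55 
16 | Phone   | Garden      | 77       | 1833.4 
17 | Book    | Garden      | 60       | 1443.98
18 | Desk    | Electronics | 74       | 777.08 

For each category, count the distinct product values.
SELECT category, COUNT(DISTINCT product)
FROM sales
GROUP BY category

Result:
  Electronics: 4 distinct
  Food: 1 distinct
  Furniture: 2 distinct
  Garden: 4 distinct
  Tools: 1 distinct
  Toys: 2 distinct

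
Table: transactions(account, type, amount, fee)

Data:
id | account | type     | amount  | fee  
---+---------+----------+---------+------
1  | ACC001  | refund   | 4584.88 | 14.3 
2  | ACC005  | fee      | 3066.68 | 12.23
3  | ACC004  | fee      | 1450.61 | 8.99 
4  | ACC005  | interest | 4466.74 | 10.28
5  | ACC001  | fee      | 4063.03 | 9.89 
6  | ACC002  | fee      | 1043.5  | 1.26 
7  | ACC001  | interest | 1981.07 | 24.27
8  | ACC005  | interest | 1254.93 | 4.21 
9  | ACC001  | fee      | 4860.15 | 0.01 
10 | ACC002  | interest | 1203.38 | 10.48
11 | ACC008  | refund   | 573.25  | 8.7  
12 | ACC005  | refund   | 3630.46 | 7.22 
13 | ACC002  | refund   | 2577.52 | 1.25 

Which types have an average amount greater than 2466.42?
SELECT type, AVG(amount)
FROM transactions
GROUP BY type
HAVING AVG(amount) > 2466.42

Result:
  fee: avg=2896.79
  refund: avg=2841.53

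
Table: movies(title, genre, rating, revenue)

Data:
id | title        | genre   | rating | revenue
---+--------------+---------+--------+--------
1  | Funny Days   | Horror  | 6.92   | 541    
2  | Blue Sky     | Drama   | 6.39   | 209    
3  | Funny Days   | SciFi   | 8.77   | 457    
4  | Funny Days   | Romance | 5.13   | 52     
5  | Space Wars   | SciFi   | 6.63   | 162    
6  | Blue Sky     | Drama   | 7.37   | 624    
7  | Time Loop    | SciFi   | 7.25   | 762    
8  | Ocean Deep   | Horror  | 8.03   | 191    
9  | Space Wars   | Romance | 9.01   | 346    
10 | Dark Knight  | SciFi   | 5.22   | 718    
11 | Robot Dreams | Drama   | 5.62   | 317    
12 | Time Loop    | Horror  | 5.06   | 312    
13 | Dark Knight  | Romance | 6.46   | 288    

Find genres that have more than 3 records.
SELECT genre, COUNT(*) as cnt
FROM movies
GROUP BY genre
HAVING COUNT(*) > 3

Result:
  SciFi: 4

Note: HAVING filters groups after aggregation, WHERE filters rows before.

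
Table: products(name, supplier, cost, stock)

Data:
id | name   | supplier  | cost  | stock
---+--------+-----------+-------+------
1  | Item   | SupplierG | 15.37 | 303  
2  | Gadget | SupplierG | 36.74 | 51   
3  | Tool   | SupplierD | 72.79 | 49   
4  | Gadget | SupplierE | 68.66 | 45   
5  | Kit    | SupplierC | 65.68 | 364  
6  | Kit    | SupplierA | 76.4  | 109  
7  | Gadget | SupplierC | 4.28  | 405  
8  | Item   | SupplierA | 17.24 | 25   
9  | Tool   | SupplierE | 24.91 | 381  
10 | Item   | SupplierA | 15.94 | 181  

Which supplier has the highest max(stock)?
SELECT supplier, MAX(stock) as val
FROM products
GROUP BY supplier
ORDER BY val DESC
LIMIT 1

Result: SupplierC with max(stock) = 405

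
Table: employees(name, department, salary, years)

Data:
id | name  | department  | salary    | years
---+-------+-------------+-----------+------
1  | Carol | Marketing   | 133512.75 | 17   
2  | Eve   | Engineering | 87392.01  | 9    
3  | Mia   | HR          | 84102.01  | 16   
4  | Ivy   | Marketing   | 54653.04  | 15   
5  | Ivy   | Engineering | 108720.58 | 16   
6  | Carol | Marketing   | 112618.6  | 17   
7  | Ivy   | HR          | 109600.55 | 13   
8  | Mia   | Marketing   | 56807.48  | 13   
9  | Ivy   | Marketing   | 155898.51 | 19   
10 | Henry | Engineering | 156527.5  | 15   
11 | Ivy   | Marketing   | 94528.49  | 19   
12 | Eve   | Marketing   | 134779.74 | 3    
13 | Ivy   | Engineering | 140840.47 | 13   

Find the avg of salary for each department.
SELECT department, AVG(salary) as result
FROM employees
GROUP BY department

Result:
  Engineering: 123370.14
  HR: 96851.28
  Marketing: 106114.09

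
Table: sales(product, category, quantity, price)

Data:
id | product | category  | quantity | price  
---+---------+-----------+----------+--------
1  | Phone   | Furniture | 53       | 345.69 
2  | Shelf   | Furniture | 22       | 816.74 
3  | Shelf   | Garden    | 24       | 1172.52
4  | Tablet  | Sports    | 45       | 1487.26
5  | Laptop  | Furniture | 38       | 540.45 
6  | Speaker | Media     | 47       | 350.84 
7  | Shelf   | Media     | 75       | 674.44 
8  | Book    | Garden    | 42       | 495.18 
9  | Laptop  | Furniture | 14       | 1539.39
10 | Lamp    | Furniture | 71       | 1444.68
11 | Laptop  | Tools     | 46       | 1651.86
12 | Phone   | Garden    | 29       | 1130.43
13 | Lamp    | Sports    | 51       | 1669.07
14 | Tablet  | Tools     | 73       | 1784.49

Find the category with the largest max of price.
SELECT category, MAX(price) as val
FROM sales
GROUP BY category
ORDER BY val DESC
LIMIT 1

Result: Tools with max(price) = 1784.49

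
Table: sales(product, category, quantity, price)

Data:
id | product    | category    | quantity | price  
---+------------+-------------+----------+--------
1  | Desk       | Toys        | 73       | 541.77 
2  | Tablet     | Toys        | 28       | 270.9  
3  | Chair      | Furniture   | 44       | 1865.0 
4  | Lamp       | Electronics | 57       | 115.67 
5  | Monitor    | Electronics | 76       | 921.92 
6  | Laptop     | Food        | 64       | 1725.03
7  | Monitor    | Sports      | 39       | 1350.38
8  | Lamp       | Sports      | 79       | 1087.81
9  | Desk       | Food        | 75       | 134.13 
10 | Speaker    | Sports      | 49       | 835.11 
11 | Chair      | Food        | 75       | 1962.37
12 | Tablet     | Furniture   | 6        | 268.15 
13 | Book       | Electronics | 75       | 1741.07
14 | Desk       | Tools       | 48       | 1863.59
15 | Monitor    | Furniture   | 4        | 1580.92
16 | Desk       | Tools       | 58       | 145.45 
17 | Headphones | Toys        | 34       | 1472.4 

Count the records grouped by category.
SELECT category, COUNT(*) as count
FROM sales
GROUP BY category

Result:
  Electronics: 3
  Food: 3
  Furniture: 3
  Sports: 3
  Tools: 2
  Toys: 3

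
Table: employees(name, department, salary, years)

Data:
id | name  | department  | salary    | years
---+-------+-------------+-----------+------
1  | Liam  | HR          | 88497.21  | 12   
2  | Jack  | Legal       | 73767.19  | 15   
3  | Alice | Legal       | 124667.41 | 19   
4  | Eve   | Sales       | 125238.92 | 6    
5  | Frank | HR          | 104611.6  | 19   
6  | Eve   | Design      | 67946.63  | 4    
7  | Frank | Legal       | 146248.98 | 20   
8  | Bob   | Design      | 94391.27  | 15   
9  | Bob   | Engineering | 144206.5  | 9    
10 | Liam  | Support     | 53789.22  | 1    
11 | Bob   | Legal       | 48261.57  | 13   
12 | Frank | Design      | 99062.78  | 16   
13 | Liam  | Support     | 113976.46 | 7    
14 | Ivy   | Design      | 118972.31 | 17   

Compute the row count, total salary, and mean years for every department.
SELECT department,
       COUNT(*) as cnt,
       SUM(salary) as total_salary,
       AVG(years) as avg_years
FROM employees
GROUP BY department

Result:
  Design: 4 records, 380372.99 total salary, 13.00 avg years
  Engineering: 1 records, 144206.50 total salary, 9.00 avg years
  HR: 2 records, 193108.81 total salary, 15.50 avg years
  Legal: 4 records, 392945.15 total salary, 16.75 avg years
  Sales: 1 records, 125238.92 total salary, 6.00 avg years
  Support: 2 records, 167765.68 total salary, 4.00 avg years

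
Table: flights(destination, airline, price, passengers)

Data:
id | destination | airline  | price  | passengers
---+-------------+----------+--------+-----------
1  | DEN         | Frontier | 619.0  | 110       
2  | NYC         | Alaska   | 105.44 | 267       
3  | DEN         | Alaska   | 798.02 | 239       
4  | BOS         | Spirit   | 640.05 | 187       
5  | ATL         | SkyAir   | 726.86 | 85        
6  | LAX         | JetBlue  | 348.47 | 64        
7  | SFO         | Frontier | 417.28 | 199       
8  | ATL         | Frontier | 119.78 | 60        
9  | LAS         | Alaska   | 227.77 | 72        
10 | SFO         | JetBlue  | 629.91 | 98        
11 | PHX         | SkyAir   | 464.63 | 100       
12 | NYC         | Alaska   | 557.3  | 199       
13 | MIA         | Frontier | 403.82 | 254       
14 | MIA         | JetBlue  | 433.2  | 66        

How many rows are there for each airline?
SELECT airline, COUNT(*) as count
FROM flights
GROUP BY airline

Result:
  Alaska: 4
  Frontier: 4
  JetBlue: 3
  SkyAir: 2
  Spirit: 1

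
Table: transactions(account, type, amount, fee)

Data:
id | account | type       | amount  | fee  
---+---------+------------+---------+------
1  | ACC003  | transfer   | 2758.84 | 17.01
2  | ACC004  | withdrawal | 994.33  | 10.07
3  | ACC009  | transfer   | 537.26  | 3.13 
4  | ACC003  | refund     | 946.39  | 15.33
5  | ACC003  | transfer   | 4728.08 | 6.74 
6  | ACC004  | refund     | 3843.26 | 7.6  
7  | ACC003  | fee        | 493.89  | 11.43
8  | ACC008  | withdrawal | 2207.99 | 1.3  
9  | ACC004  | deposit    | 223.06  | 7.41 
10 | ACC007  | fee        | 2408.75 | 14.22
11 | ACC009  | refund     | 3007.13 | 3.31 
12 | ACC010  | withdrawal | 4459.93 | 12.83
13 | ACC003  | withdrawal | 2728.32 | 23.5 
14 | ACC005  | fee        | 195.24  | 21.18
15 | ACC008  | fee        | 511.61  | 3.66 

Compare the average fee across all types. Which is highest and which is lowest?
SELECT type, AVG(fee)
FROM transactions
GROUP BY type
ORDER BY AVG(fee)

All groups:
  deposit: 7.41
  refund: 8.75
  transfer: 8.96
  withdrawal: 11.93
  fee: 12.62

Highest: fee (12.62)
Lowest: deposit (7.41)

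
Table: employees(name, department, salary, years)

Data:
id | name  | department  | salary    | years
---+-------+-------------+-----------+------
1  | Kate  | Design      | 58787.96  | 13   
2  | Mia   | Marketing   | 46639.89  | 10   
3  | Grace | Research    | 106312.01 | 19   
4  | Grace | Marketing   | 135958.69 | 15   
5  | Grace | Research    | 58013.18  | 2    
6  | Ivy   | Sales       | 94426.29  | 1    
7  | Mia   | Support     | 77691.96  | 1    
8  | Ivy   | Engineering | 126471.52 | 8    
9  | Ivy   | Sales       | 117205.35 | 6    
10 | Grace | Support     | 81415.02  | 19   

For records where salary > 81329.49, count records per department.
SELECT department, COUNT(*)
FROM employees
WHERE salary > 81329.49
GROUP BY department

Note: WHERE filters rows before grouping.

Result:
  Engineering: 1
  Marketing: 1
  Research: 1
  Sales: 2
  Support: 1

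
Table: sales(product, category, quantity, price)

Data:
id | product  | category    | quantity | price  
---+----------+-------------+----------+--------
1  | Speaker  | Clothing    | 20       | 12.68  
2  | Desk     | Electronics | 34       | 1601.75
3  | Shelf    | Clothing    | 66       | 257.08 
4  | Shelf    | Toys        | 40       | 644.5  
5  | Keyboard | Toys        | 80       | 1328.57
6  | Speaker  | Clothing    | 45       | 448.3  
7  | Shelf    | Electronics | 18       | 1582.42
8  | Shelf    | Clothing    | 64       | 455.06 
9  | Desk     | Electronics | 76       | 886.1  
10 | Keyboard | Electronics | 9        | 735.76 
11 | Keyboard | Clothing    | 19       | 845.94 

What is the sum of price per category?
SELECT category, SUM(price) as result
FROM sales
GROUP BY category

Result:
  Clothing: 2019.06
  Electronics: 4806.03
  Toys: 1973.07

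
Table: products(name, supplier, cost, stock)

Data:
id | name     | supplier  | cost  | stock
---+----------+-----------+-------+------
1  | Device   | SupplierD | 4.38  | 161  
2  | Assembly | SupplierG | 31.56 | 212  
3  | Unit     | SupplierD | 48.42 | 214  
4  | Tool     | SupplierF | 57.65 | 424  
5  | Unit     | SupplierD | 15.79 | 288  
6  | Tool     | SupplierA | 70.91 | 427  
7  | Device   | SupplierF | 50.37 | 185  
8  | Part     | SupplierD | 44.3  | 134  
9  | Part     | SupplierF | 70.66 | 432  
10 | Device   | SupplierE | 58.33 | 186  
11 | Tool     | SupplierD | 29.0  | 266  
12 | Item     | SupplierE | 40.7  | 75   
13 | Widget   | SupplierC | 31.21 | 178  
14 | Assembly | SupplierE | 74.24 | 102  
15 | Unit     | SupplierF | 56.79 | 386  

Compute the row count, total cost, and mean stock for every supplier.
SELECT supplier,
       COUNT(*) as cnt,
       SUM(cost) as total_cost,
       AVG(stock) as avg_stock
FROM products
GROUP BY supplier

Result:
  SupplierA: 1 records, 70.91 total cost, 427.00 avg stock
  SupplierC: 1 records, 31.21 total cost, 178.00 avg stock
  SupplierD: 5 records, 141.89 total cost, 212.60 avg stock
  SupplierE: 3 records, 173.27 total cost, 121.00 avg stock
  SupplierF: 4 records, 235.47 total cost, 356.75 avg stock
  SupplierG: 1 records, 31.56 total cost, 212.00 avg stock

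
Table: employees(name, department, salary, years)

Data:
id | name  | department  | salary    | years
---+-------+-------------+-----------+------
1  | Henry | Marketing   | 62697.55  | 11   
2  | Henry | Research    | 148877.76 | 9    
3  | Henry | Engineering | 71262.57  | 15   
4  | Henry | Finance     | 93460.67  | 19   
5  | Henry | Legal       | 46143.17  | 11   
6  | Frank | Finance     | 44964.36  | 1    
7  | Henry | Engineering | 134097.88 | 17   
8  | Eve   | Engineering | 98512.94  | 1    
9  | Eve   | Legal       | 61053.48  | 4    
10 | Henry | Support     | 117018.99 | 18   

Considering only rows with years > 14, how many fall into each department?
SELECT department, COUNT(*)
FROM employees
WHERE years > 14
GROUP BY department

Note: WHERE filters rows before grouping.

Result:
  Engineering: 2
  Finance: 1
  Support: 1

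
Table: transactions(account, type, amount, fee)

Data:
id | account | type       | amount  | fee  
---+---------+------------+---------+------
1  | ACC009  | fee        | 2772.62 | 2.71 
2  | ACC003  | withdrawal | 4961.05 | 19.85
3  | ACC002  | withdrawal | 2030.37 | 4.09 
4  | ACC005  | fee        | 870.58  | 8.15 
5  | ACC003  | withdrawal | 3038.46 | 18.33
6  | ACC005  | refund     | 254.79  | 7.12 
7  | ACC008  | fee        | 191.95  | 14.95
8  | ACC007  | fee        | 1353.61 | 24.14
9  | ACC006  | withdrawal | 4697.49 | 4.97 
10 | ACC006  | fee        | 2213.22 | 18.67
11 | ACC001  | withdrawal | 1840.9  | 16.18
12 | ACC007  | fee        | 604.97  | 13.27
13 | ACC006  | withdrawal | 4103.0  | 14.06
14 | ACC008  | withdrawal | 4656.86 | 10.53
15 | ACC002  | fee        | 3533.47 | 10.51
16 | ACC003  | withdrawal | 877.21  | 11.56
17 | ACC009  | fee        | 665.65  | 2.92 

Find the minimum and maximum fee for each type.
SELECT type, MIN(fee), MAX(fee)
FROM transactions
GROUP BY type

Result:
  fee: min=2.71, max=24.14
  refund: min=7.12, max=7.12
  withdrawal: min=4.09, max=19.85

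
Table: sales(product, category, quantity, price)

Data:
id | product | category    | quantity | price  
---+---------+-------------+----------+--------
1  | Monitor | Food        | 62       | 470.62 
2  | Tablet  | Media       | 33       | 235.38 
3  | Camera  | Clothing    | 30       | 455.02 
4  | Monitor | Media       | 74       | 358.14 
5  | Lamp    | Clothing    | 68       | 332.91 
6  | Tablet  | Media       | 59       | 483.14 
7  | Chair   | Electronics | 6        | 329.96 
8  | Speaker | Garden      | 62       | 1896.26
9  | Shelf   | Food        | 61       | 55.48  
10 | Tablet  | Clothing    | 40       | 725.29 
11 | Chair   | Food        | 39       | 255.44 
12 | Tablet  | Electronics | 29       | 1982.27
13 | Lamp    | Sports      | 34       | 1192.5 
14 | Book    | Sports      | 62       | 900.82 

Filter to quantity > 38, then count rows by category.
SELECT category, COUNT(*)
FROM sales
WHERE quantity > 38
GROUP BY category

Note: WHERE filters rows before grouping.

Result:
  Clothing: 2
  Food: 3
  Garden: 1
  Media: 2
  Sports: 1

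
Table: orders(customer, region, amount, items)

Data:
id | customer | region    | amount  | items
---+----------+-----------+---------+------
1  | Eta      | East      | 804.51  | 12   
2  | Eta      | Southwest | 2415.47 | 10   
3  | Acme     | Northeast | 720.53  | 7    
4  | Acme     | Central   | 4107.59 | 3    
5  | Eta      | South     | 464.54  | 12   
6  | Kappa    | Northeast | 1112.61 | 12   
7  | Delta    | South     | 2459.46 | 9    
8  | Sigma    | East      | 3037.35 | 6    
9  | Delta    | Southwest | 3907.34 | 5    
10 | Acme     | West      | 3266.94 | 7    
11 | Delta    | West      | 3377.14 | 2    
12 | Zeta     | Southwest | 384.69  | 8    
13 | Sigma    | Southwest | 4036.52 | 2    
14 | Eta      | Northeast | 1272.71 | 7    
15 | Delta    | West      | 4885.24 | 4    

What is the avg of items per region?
SELECT region, AVG(items) as result
FROM orders
GROUP BY region

Result:
  Central: 3.00
  East: 9.00
  Northeast: 8.67
  South: 10.50
  Southwest: 6.25
  West: 4.33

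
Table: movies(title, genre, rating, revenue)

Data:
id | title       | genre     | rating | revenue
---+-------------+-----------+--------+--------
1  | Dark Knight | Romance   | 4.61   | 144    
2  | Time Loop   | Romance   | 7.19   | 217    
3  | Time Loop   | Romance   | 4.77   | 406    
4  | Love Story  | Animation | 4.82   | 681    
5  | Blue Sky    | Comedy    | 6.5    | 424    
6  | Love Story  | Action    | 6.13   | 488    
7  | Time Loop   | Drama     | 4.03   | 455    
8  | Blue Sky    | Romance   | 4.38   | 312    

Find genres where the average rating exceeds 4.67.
SELECT genre, AVG(rating)
FROM movies
GROUP BY genre
HAVING AVG(rating) > 4.67

Result:
  Action: avg=6.13
  Animation: avg=4.82
  Comedy: avg=6.50
  Romance: avg=5.24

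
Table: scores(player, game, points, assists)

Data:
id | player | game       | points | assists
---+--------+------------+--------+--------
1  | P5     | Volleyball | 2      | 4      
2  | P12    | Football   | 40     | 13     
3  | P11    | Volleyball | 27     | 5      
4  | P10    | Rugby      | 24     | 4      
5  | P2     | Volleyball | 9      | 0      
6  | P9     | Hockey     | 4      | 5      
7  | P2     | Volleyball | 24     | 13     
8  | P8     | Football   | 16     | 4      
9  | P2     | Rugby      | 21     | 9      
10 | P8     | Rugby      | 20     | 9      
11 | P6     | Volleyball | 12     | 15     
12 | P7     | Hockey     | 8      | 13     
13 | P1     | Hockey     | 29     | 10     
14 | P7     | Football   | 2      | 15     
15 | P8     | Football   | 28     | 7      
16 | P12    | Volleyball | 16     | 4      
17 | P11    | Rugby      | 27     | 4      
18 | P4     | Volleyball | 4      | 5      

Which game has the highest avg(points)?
SELECT game, AVG(points) as val
FROM scores
GROUP BY game
ORDER BY val DESC
LIMIT 1

Result: Rugby with avg(points) = 23.00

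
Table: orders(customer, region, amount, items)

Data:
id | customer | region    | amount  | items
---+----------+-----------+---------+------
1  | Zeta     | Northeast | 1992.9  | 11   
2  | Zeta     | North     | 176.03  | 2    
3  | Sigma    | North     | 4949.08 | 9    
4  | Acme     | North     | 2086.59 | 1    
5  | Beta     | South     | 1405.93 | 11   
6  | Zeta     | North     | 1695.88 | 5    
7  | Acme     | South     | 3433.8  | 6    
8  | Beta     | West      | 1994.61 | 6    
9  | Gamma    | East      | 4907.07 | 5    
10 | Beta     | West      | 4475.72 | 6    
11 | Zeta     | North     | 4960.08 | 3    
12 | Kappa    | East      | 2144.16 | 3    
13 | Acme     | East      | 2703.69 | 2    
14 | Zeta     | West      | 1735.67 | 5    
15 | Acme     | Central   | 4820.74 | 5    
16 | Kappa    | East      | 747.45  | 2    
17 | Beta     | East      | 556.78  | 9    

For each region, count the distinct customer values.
SELECT region, COUNT(DISTINCT customer)
FROM orders
GROUP BY region

Result:
  Central: 1 distinct
  East: 4 distinct
  North: 3 distinct
  Northeast: 1 distinct
  South: 2 distinct
  West: 2 distinct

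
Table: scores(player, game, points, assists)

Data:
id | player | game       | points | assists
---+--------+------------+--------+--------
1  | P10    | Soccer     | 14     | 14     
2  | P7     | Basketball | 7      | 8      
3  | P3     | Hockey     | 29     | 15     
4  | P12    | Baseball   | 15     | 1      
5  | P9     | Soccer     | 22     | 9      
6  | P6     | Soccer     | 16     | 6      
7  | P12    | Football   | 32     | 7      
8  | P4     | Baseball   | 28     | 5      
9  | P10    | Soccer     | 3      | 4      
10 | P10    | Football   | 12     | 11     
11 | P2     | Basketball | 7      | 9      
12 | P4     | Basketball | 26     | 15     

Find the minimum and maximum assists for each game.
SELECT game, MIN(assists), MAX(assists)
FROM scores
GROUP BY game

Result:
  Baseball: min=1, max=5
  Basketball: min=8, max=15
  Football: min=7, max=11
  Hockey: min=15, max=15
  Soccer: min=4, max=14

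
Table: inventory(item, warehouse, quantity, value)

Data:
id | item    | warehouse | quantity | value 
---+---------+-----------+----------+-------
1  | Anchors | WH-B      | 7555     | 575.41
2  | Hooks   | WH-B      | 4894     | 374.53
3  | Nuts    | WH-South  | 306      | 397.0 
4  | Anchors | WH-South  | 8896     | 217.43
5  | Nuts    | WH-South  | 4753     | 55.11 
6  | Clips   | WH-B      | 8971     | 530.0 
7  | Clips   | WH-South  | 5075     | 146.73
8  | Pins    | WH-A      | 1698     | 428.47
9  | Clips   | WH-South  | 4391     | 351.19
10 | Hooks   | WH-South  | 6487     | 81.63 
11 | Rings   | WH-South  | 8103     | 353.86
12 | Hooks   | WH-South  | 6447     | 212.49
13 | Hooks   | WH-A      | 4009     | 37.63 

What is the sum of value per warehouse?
SELECT warehouse, SUM(value) as result
FROM inventory
GROUP BY warehouse

Result:
  WH-A: 466.10
  WH-B: 1479.94
  WH-South: 1815.44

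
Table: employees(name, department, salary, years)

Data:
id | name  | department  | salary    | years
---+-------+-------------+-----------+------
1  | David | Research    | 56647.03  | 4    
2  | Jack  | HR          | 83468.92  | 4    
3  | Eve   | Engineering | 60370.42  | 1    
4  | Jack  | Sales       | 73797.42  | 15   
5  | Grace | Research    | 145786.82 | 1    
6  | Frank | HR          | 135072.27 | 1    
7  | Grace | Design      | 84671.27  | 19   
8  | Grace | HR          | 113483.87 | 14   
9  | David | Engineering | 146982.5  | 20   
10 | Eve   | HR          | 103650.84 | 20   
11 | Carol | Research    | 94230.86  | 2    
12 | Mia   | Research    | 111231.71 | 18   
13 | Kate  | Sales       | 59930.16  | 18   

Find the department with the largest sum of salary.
SELECT department, SUM(salary) as val
FROM employees
GROUP BY department
ORDER BY val DESC
LIMIT 1

Result: HR with sum(salary) = 435675.90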